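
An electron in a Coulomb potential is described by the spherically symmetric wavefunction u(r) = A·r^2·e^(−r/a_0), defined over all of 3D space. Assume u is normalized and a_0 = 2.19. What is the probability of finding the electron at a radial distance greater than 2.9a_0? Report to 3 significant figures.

P ≈ 0.638

P = ∫ |u|² 4πr² dr over r > 2.9a_0.
Normalization gives A² = 1/(45·π·a_0^7/2).
Let t = r/a_0; then A², 4π and the length scale all cancel, so P = ∫_{2.9}^{∞} t^6·e^(-2·t) dt ÷ ∫_{0}^{∞} t^6·e^(-2·t) dt.
With ∫ t^6·e^(-2·t) dt = -(4·t^6 + 12·t^5 + 30·t^4 + 60·t^3 + 90·t^2 + 90·t + 45)·e^(-2·t)/8 + C, the region integral is ≈ 3.5910 and the full one is 45/8.
The region integral divided by the full integral gives P = 0.6384.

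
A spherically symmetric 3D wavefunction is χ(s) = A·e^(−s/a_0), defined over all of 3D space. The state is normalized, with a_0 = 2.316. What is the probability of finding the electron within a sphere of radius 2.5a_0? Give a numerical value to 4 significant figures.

P = ∫ |χ|² 4πs² ds over s ≤ 2.5a_0.
Normalization gives A² = 1/(π·a_0^3).
Let u = s/a_0; then A², 4π and the length scale all cancel, so P = ∫_{0}^{2.5} u^2·e^(-2·u) du ÷ ∫_{0}^{∞} u^2·e^(-2·u) du.
Using ∫ u^2·e^(-2·u) du = -(2·u^2 + 2·u + 1)·e^(-2·u)/4, the numerator is 1/4 - 37·e^(-5)/8 and the denominator is 1/4.
This evaluates to P = 0.87535.

P ≈ 0.8753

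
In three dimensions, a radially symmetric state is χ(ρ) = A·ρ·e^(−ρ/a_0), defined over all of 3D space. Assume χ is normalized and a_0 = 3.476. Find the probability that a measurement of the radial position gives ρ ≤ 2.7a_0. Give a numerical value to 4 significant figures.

With dV = 4πρ²dρ, the probability is ∫|χ|² dV over ρ ≤ 2.7a_0.
Normalization gives A² = 1/(3·π·a_0^5).
Substituting u = ρ/a_0, A², 4π and the length scale all cancel in the ratio: P = ∫_{0}^{2.7} u^4·e^(-2·u) du / ∫_{0}^{∞} u^4·e^(-2·u) du.
With ∫ u^4·e^(-2·u) du = -(u^4/2 + u^3 + 3·u^2/2 + 3·u/2 + 3/4)·e^(-2·u) + C, the region integral is ≈ 0.470017 and the full one is 3/4.
This evaluates to P = 0.62669.

P ≈ 0.6267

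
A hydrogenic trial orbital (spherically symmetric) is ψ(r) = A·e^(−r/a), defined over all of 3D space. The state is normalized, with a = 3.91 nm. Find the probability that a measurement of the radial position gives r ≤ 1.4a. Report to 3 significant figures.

P ≈ 0.531

P = ∫ |ψ|² 4πr² dr over r ≤ 1.4a.
Normalization gives A² = 1/(π·a^3).
Substituting u = r/a, A², 4π and the length scale all cancel in the ratio: P = ∫_{0}^{1.4} u^2·e^(-2·u) du / ∫_{0}^{∞} u^2·e^(-2·u) du.
With ∫ u^2·e^(-2·u) du = -(2·u^2 + 2·u + 1)·e^(-2·u)/4 + C, the region integral is 1/4 - 193·e^(-14/5)/100 and the full one is 1/4.
This evaluates to P = 0.5305.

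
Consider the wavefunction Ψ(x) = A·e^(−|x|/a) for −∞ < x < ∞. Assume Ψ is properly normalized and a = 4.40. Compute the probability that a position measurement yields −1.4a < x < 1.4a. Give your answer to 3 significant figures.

P ≈ 0.939

The probability is P = ∫ |Ψ|² dx over [−1.4a, 1.4a].
The normalization integral ∫|Ψ|²dx over the whole domain equals a·A², and A² cancels in the ratio.
Both integrals are even about x = 0, so only the x ≥ 0 halves are needed (the factors of 2 cancel). Substituting u = x/a, A² and the length scale cancel in the ratio: P = ∫_{0}^{1.4} e^(-2·u) du / ∫_{0}^{∞} e^(-2·u) du.
Using ∫ e^(-2·u) du = -e^(-2·u)/2, the numerator is 1/2 - e^(-14/5)/2 and the denominator is 1/2.
Taking the ratio, P = 0.9392.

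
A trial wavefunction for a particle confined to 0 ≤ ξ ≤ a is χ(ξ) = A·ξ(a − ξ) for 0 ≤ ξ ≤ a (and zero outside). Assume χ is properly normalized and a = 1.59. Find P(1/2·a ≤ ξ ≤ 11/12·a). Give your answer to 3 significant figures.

P ≈ 0.495

P = ∫_{1/2·a}^{11/12·a} |χ(ξ)|² dξ.
With A² fixed by ∫|χ|² = 1, i.e. A² = (a^5/30)^(−1), substitute and integrate.
Let u = ξ/a; then A² and the length scale cancel, so P = ∫_{1/2}^{11/12} u^2·(1 - u)^2 du ÷ ∫_{0}^{1} u^2·(1 - u)^2 du.
With ∫ u^2·(1 - u)^2 du = u^3·(6·u^2 - 15·u + 10)/30 + C, the region integral is ≈ 0.016497 and the full one is 1/30.
Taking the ratio, P = 0.4949.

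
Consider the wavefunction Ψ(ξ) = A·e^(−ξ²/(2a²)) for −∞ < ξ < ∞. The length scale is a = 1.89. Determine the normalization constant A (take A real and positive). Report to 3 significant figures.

Require ∫ |Ψ|² dξ = 1 over the whole domain.
With Ψ = A·e^(−ξ²/(2a²)), the integral evaluates to A²·[√(π)·a].
Substituting a = 1.89 gives A² = 0.2985, so A = 0.5464.

A ≈ 0.546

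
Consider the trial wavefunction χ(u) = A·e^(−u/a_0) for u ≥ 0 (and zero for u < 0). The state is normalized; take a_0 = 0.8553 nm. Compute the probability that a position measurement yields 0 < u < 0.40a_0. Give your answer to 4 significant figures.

P ≈ 0.5507

The probability is P = ∫ |χ|² du over [0, 0.40a_0].
The normalization integral ∫|χ|²du over the whole domain equals a_0/2·A², and A² cancels in the ratio.
Substituting t = u/a_0, A² and the length scale cancel in the ratio: P = ∫_{0}^{0.40} e^(-2·t) dt / ∫_{0}^{∞} e^(-2·t) dt.
An antiderivative of e^(-2·t) is -e^(-2·t)/2; evaluating from 0 to 0.40 gives 1/2 - e^(-4/5)/2, while the full integral is 1/2.
The result is P = 0.55067.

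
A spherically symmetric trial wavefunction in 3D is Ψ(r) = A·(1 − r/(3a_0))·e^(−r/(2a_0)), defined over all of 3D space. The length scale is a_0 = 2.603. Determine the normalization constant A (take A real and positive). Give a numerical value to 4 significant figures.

A ≈ 0.08227

Require ∫ |Ψ|² 4πr² dr = 1 over the whole domain.
In 3D with spherical symmetry the volume element is 4πr² dr.
Recall ∫₀^∞ r^m e^(−r/β) dr = m!·β^(m+1), carrying out the integral gives A² · 8·π·a_0^3/3.
With a_0 = 2.603: A² = 0.0067680 and A = 0.082268.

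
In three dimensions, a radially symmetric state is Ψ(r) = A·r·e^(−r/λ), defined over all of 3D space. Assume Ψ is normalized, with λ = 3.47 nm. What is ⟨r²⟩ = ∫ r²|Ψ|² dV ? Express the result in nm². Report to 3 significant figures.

⟨r^2⟩ ≈ 90.3 nm^2

By definition ⟨r²⟩ = ∫ r^2 |Ψ(r)|² 4πr² dr.
Recall ∫₀^∞ r^m e^(−r/β) dr = m!·β^(m+1), the ratio of the moment integral to the normalization integral gives ⟨r²⟩ = 15·λ^2/2.
With λ = 3.47, ⟨r^2⟩ = 90.31.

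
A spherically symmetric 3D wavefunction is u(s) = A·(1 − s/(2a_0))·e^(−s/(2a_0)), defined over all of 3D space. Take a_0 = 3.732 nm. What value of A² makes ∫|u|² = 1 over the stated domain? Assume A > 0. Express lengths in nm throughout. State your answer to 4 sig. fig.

We need A² ∫|f|² 4πs² ds = 1, taking the integral from 0 to ∞.
(Spherical symmetry: dV = 4πs² ds.)
With u = A·(1 − s/(2a_0))·e^(−s/(2a_0)), the integral evaluates to A²·[8·π·a_0^3].
Hence A² = 1/[8·π·a_0^3].
With a_0 = 3.732: A² = 0.00076548 and A = 0.027667.

A^2 ≈ 0.0007655 nm^(-3)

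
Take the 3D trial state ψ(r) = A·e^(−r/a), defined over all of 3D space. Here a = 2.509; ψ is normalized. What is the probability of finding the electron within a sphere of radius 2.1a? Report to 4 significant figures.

Integrate the radial probability density 4πr²|ψ|² over r ≤ 2.1a.
Normalization gives A² = 1/(π·a^3).
In terms of u = r/a (A², 4π and the length scale all cancel between numerator and denominator), P = [∫_{0}^{2.1} u^2·e^(-2·u) du] / [∫_{0}^{∞} u^2·e^(-2·u) du].
An antiderivative of u^2·e^(-2·u) is -(2·u^2 + 2·u + 1)·e^(-2·u)/4; evaluating from 0 to 2.1 gives 1/4 - 701·e^(-21/5)/200, while the full integral is 1/4.
Taking the ratio yields P = 0.78976.

P ≈ 0.7898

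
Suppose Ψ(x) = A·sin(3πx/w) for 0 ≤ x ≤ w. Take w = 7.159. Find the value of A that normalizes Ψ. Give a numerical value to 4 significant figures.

We need A² ∫|f|² dx = 1, taking the integral from 0 to w.
With ∫₀^w sin²(nπx/w) dx = w/2, ∫|Ψ|² dx = A²·(w/2).
Hence A² = 1/[w/2].
With w = 7.159: A² = 0.27937 and A = 0.52855.

A ≈ 0.5286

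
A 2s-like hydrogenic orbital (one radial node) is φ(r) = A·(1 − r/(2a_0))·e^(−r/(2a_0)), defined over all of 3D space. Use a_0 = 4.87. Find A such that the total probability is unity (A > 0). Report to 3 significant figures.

We need A² ∫|f|² 4πr² dr = 1, taking the integral from 0 to ∞.
(Spherical symmetry: dV = 4πr² dr.)
Recall ∫₀^∞ r^m e^(−r/β) dr = m!·β^(m+1), the integral (without the A² prefactor) comes out to 8·π·a_0^3.
Setting this equal to 1 gives A² = 1/(8·π·a_0^3).
With a_0 = 4.87: A² = 0.0003445 and A = 0.01856.

A ≈ 0.0186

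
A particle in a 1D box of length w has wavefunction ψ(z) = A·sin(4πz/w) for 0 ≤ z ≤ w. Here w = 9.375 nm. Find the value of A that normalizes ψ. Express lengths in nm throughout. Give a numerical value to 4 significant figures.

A ≈ 0.4619 nm^(-1/2)

We need A² ∫|f|² dz = 1, taking the integral from 0 to w.
With ∫₀^w sin²(nπz/w) dz = w/2, the integral (without the A² prefactor) comes out to w/2.
Hence A² = 1/[w/2].
Plugging in w = 9.375 yields A = 0.46188.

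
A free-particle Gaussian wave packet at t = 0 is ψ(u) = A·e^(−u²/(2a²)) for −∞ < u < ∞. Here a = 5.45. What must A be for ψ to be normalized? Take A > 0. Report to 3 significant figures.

A ≈ 0.322

Require ∫ |ψ|² du = 1 over the whole domain.
Carrying out the integral gives A² · √(π)·a.
Substituting a = 5.45 gives A² = 0.1035, so A = 0.3217.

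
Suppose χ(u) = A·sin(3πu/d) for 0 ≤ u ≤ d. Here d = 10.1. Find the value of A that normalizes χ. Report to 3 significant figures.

A ≈ 0.445

The normalization condition is ∫|χ|² du = 1 from 0 to d.
With χ = A·sin(3πu/d), the integral evaluates to A²·[d/2].
Hence A² = 1/[d/2].
Substituting d = 10.1 gives A² = 0.1980, so A = 0.4450.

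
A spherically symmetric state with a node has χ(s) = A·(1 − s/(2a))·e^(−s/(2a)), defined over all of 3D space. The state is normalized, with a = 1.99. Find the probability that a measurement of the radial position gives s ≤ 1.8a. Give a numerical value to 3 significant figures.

P = ∫ |χ|² 4πs² ds over s ≤ 1.8a.
Normalization gives A² = 1/(8·π·a^3).
In terms of u = s/a (A², 4π and the length scale all cancel between numerator and denominator), P = [∫_{0}^{1.8} u^2·(1 - u/2)^2·e^(-u) du] / [∫_{0}^{∞} u^2·(1 - u/2)^2·e^(-u) du].
Using ∫ u^2·(1 - u/2)^2·e^(-u) du = -(u^4/4 + u^2 + 2·u + 2)·e^(-u), the numerator is ≈ 0.10495 and the denominator is 2.
Taking the ratio yields P = 0.05247.

P ≈ 0.0525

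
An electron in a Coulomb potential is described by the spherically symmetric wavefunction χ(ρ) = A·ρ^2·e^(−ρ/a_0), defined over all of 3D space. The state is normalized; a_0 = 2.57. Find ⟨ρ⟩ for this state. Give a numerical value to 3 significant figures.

⟨ρ⟩ ≈ 9.00

⟨ρ⟩ = ∫ ρ |χ|² 4πρ² dρ over the full domain.
With ∫₀^∞ ρ^7 e^(−αρ) dρ = 7!/α^8, evaluating both integrals, ⟨ρ⟩ = 7·a_0/2.
Putting a_0 = 2.57 gives 8.995.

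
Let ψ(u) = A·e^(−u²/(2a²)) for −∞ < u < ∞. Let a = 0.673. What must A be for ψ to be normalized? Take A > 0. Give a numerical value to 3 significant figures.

A ≈ 0.916

Require ∫ |ψ|² du = 1 over the whole domain.
The integral (without the A² prefactor) comes out to √(π)·a.
With a = 0.673: A² = 0.8383 and A = 0.9156.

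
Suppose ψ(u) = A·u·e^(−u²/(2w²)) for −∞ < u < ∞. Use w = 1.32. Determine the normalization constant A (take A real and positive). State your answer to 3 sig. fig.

Require ∫ |ψ|² du = 1 over the whole domain.
With ∫_{−∞}^{∞} u^(2m) e^(−αu²) du = (2m−1)!!·√π / (2^m α^(m+1/2)), the integral (without the A² prefactor) comes out to √(π)·w^3/2.
Plugging in w = 1.32 yields A = 0.7004.

A ≈ 0.700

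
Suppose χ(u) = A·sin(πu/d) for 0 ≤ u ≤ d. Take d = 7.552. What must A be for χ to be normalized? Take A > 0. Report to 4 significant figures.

Normalization requires ∫|χ|² du = 1, integrated from 0 to d.
Using sin²θ = (1 − cos 2θ)/2, the integral (without the A² prefactor) comes out to d/2.
Substituting d = 7.552 gives A² = 0.26483, so A = 0.51462.

A ≈ 0.5146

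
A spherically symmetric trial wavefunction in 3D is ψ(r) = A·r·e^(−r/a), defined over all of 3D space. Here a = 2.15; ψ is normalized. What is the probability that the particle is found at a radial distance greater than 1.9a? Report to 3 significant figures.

P ≈ 0.668

P = ∫ |ψ|² 4πr² dr over r > 1.9a.
The full normalization integral is A²·[3·π·a^5] = 1, fixing A².
In terms of u = r/a (A², 4π and the length scale all cancel between numerator and denominator), P = [∫_{1.9}^{∞} u^4·e^(-2·u) du] / [∫_{0}^{∞} u^4·e^(-2·u) du].
An antiderivative of u^4·e^(-2·u) is -(u^4/2 + u^3 + 3·u^2/2 + 3·u/2 + 3/4)·e^(-2·u); evaluating from 1.9 to ∞ gives ≈ 0.50088, while the full integral is 3/4.
Taking the ratio yields P = 0.6678.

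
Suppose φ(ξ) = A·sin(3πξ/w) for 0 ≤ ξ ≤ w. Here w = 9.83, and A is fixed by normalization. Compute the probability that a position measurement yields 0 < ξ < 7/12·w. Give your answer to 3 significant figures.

|φ|² is the probability density, so P = ∫_{0}^{7/12·w} |φ|² dξ.
Since A² = 1/(w/2), this is the region integral divided by the full normalization integral.
In terms of u = ξ/w (A² and the length scale cancel between numerator and denominator), P = [∫_{0}^{7/12} sin(3·π·u)^2 du] / [∫_{0}^{1} sin(3·π·u)^2 du].
An antiderivative of sin(3·π·u)^2 is u/2 - sin(6·π·u)/(12·π); evaluating from 0 to 7/12 gives 1/(12·π) + 7/24, while the full integral is 1/2.
Taking the ratio, P = (2 + 7·π)/(12·π).

P ≈ 0.636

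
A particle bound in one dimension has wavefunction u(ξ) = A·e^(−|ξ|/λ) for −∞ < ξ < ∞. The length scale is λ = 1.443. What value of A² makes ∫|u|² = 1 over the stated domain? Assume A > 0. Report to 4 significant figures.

We need A² ∫|f|² dξ = 1, taking the integral from −∞ to ∞.
∫|u|² dξ = A²·(λ).
Setting this equal to 1 gives A² = 1/(λ).
Plugging in λ = 1.443 yields A = 0.83247.

A^2 ≈ 0.6930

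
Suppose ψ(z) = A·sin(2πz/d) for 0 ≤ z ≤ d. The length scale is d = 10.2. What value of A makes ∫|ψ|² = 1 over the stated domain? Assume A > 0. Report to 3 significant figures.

A ≈ 0.443

The normalization condition is ∫|ψ|² dz = 1 from 0 to d.
Using sin²θ = (1 − cos 2θ)/2, with ψ = A·sin(2πz/d), the integral evaluates to A²·[d/2].
So A² = (d/2)^(−1).
Plugging in d = 10.2 yields A = 0.4428.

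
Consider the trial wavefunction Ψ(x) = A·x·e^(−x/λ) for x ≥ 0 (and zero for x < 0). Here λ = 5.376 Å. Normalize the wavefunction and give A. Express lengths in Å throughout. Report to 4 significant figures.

Require ∫ |Ψ|² dx = 1 over the whole domain.
Recall ∫₀^∞ x^m e^(−x/β) dx = m!·β^(m+1), the integral (without the A² prefactor) comes out to λ^3/4.
Setting this equal to 1 gives A² = 1/(λ^3/4).
Plugging in λ = 5.376 yields A = 0.16045.

A ≈ 0.1605 Å^(-3/2)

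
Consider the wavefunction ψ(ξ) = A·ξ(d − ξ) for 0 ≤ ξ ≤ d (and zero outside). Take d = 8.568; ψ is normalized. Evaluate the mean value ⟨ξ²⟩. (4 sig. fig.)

⟨ξ^2⟩ ≈ 20.97

By definition ⟨ξ²⟩ = ∫ ξ^2 |ψ(ξ)|² dξ.
Expanding the polynomial and integrating term by term, evaluating both integrals, ⟨ξ²⟩ = 2·d^2/7.
Putting d = 8.568 gives 20.974.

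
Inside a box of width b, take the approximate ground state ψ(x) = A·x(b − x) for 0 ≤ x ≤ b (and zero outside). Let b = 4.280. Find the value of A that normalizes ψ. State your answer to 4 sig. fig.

A ≈ 0.1445

Normalization requires ∫|ψ|² dx = 1, integrated from 0 to b.
Expanding the polynomial and integrating term by term, ∫|ψ|² dx = A²·(b^5/30).
Hence A² = 1/[b^5/30].
With b = 4.280: A² = 0.020888 and A = 0.14453.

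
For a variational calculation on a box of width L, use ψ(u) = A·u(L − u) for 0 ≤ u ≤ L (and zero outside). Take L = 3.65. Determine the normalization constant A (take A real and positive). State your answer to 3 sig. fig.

A ≈ 0.215

We need A² ∫|f|² du = 1, taking the integral from 0 to L.
Expanding the polynomial and integrating term by term, ∫|ψ|² du = A²·(L^5/30).
So A² = (L^5/30)^(−1).
Substituting L = 3.65 gives A² = 0.04631, so A = 0.2152.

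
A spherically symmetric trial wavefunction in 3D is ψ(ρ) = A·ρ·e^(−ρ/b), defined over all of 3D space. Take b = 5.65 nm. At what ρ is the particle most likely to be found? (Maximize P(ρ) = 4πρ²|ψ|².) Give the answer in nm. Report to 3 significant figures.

Differentiate P(ρ) = 4πρ²|ψ|² with respect to ρ and set to zero.
This gives ρ = 2·b.
With b = 5.65, the most probable radial distance is 11.30 nm.

ρ ≈ 11.3 nm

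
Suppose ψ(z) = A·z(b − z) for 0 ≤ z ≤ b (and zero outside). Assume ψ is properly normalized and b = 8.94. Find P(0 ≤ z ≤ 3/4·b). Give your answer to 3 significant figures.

P = ∫_{0}^{3/4·b} |ψ(z)|² dz.
With A² fixed by ∫|ψ|² = 1, i.e. A² = (b^5/30)^(−1), substitute and integrate.
Substituting u = z/b, A² and the length scale cancel in the ratio: P = ∫_{0}^{3/4} u^2·(1 - u)^2 du / ∫_{0}^{1} u^2·(1 - u)^2 du.
With ∫ u^2·(1 - u)^2 du = u^3·(6·u^2 - 15·u + 10)/30 + C, the region integral is 153/5120 and the full one is 1/30.
The result is P = 459/512.

P ≈ 0.896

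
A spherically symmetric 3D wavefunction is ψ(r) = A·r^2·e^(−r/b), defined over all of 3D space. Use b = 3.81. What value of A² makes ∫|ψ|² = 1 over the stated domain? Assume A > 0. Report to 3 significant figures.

Require ∫ |ψ|² 4πr² dr = 1 over the whole domain.
In 3D with spherical symmetry the volume element is 4πr² dr.
Using ∫₀^∞ rⁿ e^(−αr) dr = n!/αⁿ⁺¹, with ψ = A·r^2·e^(−r/b), the integral evaluates to A²·[45·π·b^7/2].
Setting this equal to 1 gives A² = 1/(45·π·b^7/2).
With b = 3.81: A² = 0.000001214 and A = 0.001102.

A^2 ≈ 0.00000121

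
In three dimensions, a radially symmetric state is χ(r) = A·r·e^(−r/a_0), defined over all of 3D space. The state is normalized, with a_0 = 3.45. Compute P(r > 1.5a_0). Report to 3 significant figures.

P ≈ 0.815

Integrate the radial probability density 4πr²|χ|² over r > 1.5a_0.
A² is fixed by ∫₀^∞ 4πr²|χ|² dr = 1, i.e. A² = (3·π·a_0^5)^(−1).
In terms of u = r/a_0 (A², 4π and the length scale all cancel between numerator and denominator), P = [∫_{1.5}^{∞} u^4·e^(-2·u) du] / [∫_{0}^{∞} u^4·e^(-2·u) du].
An antiderivative of u^4·e^(-2·u) is -(u^4/2 + u^3 + 3·u^2/2 + 3·u/2 + 3/4)·e^(-2·u); evaluating from 1.5 to ∞ gives 393·e^(-3)/32, while the full integral is 3/4.
This evaluates to P = 0.8153.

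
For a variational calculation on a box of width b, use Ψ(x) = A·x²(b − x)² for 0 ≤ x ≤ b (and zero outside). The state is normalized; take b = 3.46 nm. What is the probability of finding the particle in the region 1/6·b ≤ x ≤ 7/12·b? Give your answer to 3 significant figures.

|Ψ|² is the probability density, so P = ∫_{1/6·b}^{7/12·b} |Ψ|² dx.
Since A² = 1/(b^9/630), this is the region integral divided by the full normalization integral.
Let u = x/b; then A² and the length scale cancel, so P = ∫_{1/6}^{7/12} u^4·(1 - u)^4 du ÷ ∫_{0}^{1} u^4·(1 - u)^4 du.
Using ∫ u^4·(1 - u)^4 du = u^5·(70·u^4 - 315·u^3 + 540·u^2 - 420·u + 126)/630, the numerator is ≈ 0.0010932 and the denominator is 1/630.
This works out to P = 0.6887.

P ≈ 0.689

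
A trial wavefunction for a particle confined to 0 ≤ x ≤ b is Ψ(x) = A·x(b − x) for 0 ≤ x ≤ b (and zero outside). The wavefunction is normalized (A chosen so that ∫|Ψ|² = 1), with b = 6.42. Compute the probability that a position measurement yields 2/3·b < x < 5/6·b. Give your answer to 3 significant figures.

P ≈ 0.174

The probability is P = ∫ |Ψ|² dx over [2/3·b, 5/6·b].
Since A² = 1/(b^5/30), this is the region integral divided by the full normalization integral.
Substituting u = x/b, A² and the length scale cancel in the ratio: P = ∫_{2/3}^{5/6} u^2·(1 - u)^2 du / ∫_{0}^{1} u^2·(1 - u)^2 du.
An antiderivative of u^2·(1 - u)^2 is u^3·(6·u^2 - 15·u + 10)/30; evaluating from 2/3 to 5/6 gives ≈ 0.0058128, while the full integral is 1/30.
The result is P = 113/648.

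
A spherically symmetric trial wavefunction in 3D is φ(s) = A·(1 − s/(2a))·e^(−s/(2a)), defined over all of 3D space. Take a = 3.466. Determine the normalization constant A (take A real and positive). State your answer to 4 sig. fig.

A ≈ 0.03091

We need A² ∫|f|² 4πs² ds = 1, taking the integral from 0 to ∞.
With φ = A·(1 − s/(2a))·e^(−s/(2a)), the integral evaluates to A²·[8·π·a^3].
Hence A² = 1/[8·π·a^3].
With a = 3.466: A² = 0.00095560 and A = 0.030913.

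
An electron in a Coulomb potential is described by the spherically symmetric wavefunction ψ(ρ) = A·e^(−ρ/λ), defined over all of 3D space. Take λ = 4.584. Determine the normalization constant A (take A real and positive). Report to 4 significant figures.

Require ∫ |ψ|² 4πρ² dρ = 1 over the whole domain.
(Spherical symmetry: dV = 4πρ² dρ.)
With ∫₀^∞ ρ^2 e^(−αρ) dρ = 2!/α^3, the integral (without the A² prefactor) comes out to π·λ^3.
With λ = 4.584: A² = 0.0033046 and A = 0.057485.

A ≈ 0.05749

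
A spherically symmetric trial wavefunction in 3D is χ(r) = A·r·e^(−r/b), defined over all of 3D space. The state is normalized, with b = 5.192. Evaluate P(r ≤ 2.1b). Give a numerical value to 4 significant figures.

P ≈ 0.4102

P = ∫ |χ|² 4πr² dr over r ≤ 2.1b.
Normalization gives A² = 1/(3·π·b^5).
In terms of u = r/b (A², 4π and the length scale all cancel between numerator and denominator), P = [∫_{0}^{2.1} u^4·e^(-2·u) du] / [∫_{0}^{∞} u^4·e^(-2·u) du].
An antiderivative of u^4·e^(-2·u) is -(u^4/2 + u^3 + 3·u^2/2 + 3·u/2 + 3/4)·e^(-2·u); evaluating from 0 to 2.1 gives ≈ 0.307630, while the full integral is 3/4.
The region integral divided by the full integral gives P = 0.41017.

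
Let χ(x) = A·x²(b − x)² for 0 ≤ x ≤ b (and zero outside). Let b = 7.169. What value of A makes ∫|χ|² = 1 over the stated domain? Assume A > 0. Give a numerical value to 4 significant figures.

A ≈ 0.003549

We need A² ∫|f|² dx = 1, taking the integral from 0 to b.
Carrying out the integral gives A² · b^9/630.
Hence A² = 1/[b^9/630].
With b = 7.169: A² = 0.000012595 and A = 0.0035490.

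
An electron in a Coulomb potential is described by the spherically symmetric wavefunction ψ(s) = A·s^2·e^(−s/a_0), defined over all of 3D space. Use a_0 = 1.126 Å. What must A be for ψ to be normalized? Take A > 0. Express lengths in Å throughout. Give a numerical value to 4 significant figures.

A ≈ 0.07851 Å^(-7/2)

The normalization condition is ∫|ψ|² 4πs² ds = 1 from 0 to ∞.
In 3D with spherical symmetry the volume element is 4πs² ds.
Using ∫₀^∞ sⁿ e^(−αs) ds = n!/αⁿ⁺¹, carrying out the integral gives A² · 45·π·a_0^7/2.
Hence A² = 1/[45·π·a_0^7/2].
Plugging in a_0 = 1.126 yields A = 0.078514.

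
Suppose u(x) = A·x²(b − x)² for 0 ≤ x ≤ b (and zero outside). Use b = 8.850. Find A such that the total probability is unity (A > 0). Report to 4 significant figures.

Require ∫ |u|² dx = 1 over the whole domain.
With u = A·x²(b − x)², the integral evaluates to A²·[b^9/630].
So A² = (b^9/630)^(−1).
Substituting b = 8.850 gives A² = 0.0000018917, so A = 0.0013754.

A ≈ 0.001375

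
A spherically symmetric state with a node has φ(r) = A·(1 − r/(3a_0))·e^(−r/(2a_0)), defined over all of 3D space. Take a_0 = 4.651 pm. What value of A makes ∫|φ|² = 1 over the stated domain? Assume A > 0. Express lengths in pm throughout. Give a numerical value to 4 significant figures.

A ≈ 0.03444 pm^(-3/2)

The normalization condition is ∫|φ|² 4πr² dr = 1 from 0 to ∞.
Using ∫₀^∞ rⁿ e^(−αr) dr = n!/αⁿ⁺¹, ∫|φ|² 4πr² dr = A²·(8·π·a_0^3/3).
Setting this equal to 1 gives A² = 1/(8·π·a_0^3/3).
Plugging in a_0 = 4.651 yields A = 0.034445.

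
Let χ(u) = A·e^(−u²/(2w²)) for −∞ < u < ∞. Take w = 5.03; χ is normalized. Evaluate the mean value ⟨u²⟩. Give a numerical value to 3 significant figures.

⟨u^2⟩ ≈ 12.7

The expectation value is the |χ|²-weighted average of u^2: ∫ u^2|χ|² du.
Since the A² factors cancel between numerator and denominator, ⟨u²⟩ = w^2/2.
With w = 5.03, ⟨u^2⟩ = 12.65.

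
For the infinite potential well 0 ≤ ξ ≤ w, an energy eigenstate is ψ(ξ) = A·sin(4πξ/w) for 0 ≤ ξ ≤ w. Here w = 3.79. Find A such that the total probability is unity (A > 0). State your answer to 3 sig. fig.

A ≈ 0.726

We need A² ∫|f|² dξ = 1, taking the integral from 0 to w.
Using sin²θ = (1 − cos 2θ)/2, the integral (without the A² prefactor) comes out to w/2.
With w = 3.79: A² = 0.5277 and A = 0.7264.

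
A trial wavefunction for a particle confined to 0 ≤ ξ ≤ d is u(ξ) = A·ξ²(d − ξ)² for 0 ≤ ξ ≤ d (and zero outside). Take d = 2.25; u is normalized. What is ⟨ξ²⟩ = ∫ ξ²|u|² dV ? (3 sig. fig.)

⟨ξ^2⟩ ≈ 1.38

⟨ξ²⟩ = ∫ ξ^2 |u|² dξ over the full domain.
Expanding the polynomial and integrating term by term, the ratio of the moment integral to the normalization integral gives ⟨ξ²⟩ = 3·d^2/11.
With d = 2.25, ⟨ξ^2⟩ = 1.381.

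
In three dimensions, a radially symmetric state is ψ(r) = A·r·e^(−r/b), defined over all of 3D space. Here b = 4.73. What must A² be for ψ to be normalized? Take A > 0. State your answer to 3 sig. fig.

The normalization condition is ∫|ψ|² 4πr² dr = 1 from 0 to ∞.
(Spherical symmetry: dV = 4πr² dr.)
Carrying out the integral gives A² · 3·π·b^5.
Setting this equal to 1 gives A² = 1/(3·π·b^5).
Plugging in b = 4.73 yields A = 0.006694.

A^2 ≈ 0.0000448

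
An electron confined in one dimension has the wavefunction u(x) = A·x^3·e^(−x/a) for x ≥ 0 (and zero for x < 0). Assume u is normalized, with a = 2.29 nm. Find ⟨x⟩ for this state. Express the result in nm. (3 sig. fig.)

⟨x⟩ = ∫ x |u|² dx over the full domain.
Since the A² factors cancel between numerator and denominator, ⟨x⟩ = 7·a/2.
Putting a = 2.29 gives 8.015.

⟨x⟩ ≈ 8.02 nm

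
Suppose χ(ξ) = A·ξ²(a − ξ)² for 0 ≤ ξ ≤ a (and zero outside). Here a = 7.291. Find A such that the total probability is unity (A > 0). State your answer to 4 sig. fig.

The normalization condition is ∫|χ|² dξ = 1 from 0 to a.
Expanding the polynomial and integrating term by term, with χ = A·ξ²(a − ξ)², the integral evaluates to A²·[a^9/630].
So A² = (a^9/630)^(−1).
Substituting a = 7.291 gives A² = 0.000010821, so A = 0.0032895.

A ≈ 0.003289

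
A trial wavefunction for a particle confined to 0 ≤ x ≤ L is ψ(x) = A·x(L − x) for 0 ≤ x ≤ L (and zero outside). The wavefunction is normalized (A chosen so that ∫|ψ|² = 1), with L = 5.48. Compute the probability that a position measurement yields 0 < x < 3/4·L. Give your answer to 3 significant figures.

The probability is P = ∫ |ψ|² dx over [0, 3/4·L].
The normalization integral ∫|ψ|²dx over the whole domain equals L^5/30·A², and A² cancels in the ratio.
Let u = x/L; then A² and the length scale cancel, so P = ∫_{0}^{3/4} u^2·(1 - u)^2 du ÷ ∫_{0}^{1} u^2·(1 - u)^2 du.
Using ∫ u^2·(1 - u)^2 du = u^3·(6·u^2 - 15·u + 10)/30, the numerator is 153/5120 and the denominator is 1/30.
The result is P = 459/512.

P ≈ 0.896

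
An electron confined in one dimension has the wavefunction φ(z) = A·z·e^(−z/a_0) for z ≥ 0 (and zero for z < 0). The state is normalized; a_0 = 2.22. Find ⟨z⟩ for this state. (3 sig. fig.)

⟨z⟩ ≈ 3.33

By definition ⟨z⟩ = ∫ z |φ(z)|² dz.
With ∫₀^∞ z^3 e^(−αz) dz = 3!/α^4, since the A² factors cancel between numerator and denominator, ⟨z⟩ = 3·a_0/2.
With a_0 = 2.22, ⟨z⟩ = 3.330.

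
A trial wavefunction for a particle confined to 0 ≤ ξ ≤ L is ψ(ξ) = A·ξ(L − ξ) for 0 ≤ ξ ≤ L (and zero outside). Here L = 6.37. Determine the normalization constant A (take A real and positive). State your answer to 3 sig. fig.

A ≈ 0.0535

We need A² ∫|f|² dξ = 1, taking the integral from 0 to L.
Expanding the polynomial and integrating term by term, carrying out the integral gives A² · L^5/30.
Hence A² = 1/[L^5/30].
With L = 6.37: A² = 0.002860 and A = 0.05348.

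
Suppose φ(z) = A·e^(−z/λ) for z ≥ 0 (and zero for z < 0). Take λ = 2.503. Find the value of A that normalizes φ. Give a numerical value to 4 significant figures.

We need A² ∫|f|² dz = 1, taking the integral from 0 to ∞.
Recall ∫₀^∞ z^m e^(−z/β) dz = m!·β^(m+1), with φ = A·e^(−z/λ), the integral evaluates to A²·[λ/2].
Hence A² = 1/[λ/2].
Substituting λ = 2.503 gives A² = 0.79904, so A = 0.89389.

A ≈ 0.8939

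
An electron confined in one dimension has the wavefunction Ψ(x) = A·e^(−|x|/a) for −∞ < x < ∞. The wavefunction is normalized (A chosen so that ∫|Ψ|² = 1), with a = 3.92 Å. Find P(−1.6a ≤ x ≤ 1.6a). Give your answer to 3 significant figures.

P ≈ 0.959

|Ψ|² is the probability density, so P = ∫_{−1.6a}^{1.6a} |Ψ|² dx.
The normalization integral ∫|Ψ|²dx over the whole domain equals a·A², and A² cancels in the ratio.
Both integrals are even about x = 0, so only the x ≥ 0 halves are needed (the factors of 2 cancel). Substituting u = x/a, A² and the length scale cancel in the ratio: P = ∫_{0}^{1.6} e^(-2·u) du / ∫_{0}^{∞} e^(-2·u) du.
Using ∫ e^(-2·u) du = -e^(-2·u)/2, the numerator is 1/2 - e^(-16/5)/2 and the denominator is 1/2.
This works out to P = 0.9592.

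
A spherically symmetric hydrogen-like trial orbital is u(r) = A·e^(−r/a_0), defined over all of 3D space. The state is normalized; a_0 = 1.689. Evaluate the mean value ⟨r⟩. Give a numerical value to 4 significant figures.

⟨r⟩ ≈ 2.534

⟨r⟩ = ∫ r |u|² 4πr² dr over the full domain.
The ratio of the moment integral to the normalization integral gives ⟨r⟩ = 3·a_0/2.
With a_0 = 1.689, ⟨r⟩ = 2.5335.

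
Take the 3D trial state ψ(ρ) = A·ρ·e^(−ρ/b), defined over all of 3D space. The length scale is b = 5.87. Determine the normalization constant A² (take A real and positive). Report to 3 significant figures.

A^2 ≈ 0.0000152

We need A² ∫|f|² 4πρ² dρ = 1, taking the integral from 0 to ∞.
In 3D with spherical symmetry the volume element is 4πρ² dρ.
Carrying out the integral gives A² · 3·π·b^5.
So A² = (3·π·b^5)^(−1).
Substituting b = 5.87 gives A² = 0.00001522, so A = 0.003902.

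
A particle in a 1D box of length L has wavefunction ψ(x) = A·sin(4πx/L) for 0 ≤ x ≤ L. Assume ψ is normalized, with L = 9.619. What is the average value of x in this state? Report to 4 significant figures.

⟨x⟩ ≈ 4.810

⟨x⟩ = ∫ x |ψ|² dx over the full domain.
With ∫₀^L sin²(nπx/L) dx = L/2, evaluating both integrals, ⟨x⟩ = L/2.
With L = 9.619, ⟨x⟩ = 4.8095.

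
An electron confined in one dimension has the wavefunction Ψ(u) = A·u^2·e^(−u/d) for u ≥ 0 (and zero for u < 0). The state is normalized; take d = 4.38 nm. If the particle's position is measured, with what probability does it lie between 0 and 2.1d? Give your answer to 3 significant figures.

|Ψ|² is the probability density, so P = ∫_{0}^{2.1d} |Ψ|² du.
With A² fixed by ∫|Ψ|² = 1, i.e. A² = (3·d^5/4)^(−1), substitute and integrate.
Substituting t = u/d, A² and the length scale cancel in the ratio: P = ∫_{0}^{2.1} t^4·e^(-2·t) dt / ∫_{0}^{∞} t^4·e^(-2·t) dt.
With ∫ t^4·e^(-2·t) dt = -(t^4/2 + t^3 + 3·t^2/2 + 3·t/2 + 3/4)·e^(-2·t) + C, the region integral is ≈ 0.30763 and the full one is 3/4.
The result is P = 0.4102.

P ≈ 0.410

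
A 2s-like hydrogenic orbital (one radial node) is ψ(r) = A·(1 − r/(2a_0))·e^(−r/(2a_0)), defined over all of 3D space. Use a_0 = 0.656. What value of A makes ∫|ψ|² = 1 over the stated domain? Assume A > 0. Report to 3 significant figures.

A ≈ 0.375

We need A² ∫|f|² 4πr² dr = 1, taking the integral from 0 to ∞.
In 3D with spherical symmetry the volume element is 4πr² dr.
Using ∫₀^∞ rⁿ e^(−αr) dr = n!/αⁿ⁺¹, ∫|ψ|² 4πr² dr = A²·(8·π·a_0^3).
Plugging in a_0 = 0.656 yields A = 0.3754.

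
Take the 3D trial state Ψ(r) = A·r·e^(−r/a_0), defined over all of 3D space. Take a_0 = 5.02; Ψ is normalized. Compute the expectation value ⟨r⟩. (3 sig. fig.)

⟨r⟩ ≈ 12.6

By definition ⟨r⟩ = ∫ r |Ψ(r)|² 4πr² dr.
With ∫₀^∞ r^5 e^(−αr) dr = 5!/α^6, the ratio of the moment integral to the normalization integral gives ⟨r⟩ = 5·a_0/2.
With a_0 = 5.02, ⟨r⟩ = 12.55.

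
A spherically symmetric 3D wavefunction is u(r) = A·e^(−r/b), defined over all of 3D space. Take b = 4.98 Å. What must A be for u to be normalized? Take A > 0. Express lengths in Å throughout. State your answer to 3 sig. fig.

Require ∫ |u|² 4πr² dr = 1 over the whole domain.
The angular integral contributes 4π, leaving ∫₀^∞ r²|u|² dr.
With u = A·e^(−r/b), the integral evaluates to A²·[π·b^3].
Hence A² = 1/[π·b^3].
With b = 4.98: A² = 0.002577 and A = 0.05077.

A ≈ 0.0508 Å^(-3/2)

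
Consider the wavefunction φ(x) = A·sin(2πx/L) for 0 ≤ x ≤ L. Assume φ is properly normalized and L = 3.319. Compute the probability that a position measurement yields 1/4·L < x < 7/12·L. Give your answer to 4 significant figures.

P ≈ 0.2644

The probability is P = ∫ |φ|² dx over [1/4·L, 7/12·L].
Since A² = 1/(L/2), this is the region integral divided by the full normalization integral.
In terms of u = x/L (A² and the length scale cancel between numerator and denominator), P = [∫_{1/4}^{7/12} sin(2·π·u)^2 du] / [∫_{0}^{1} sin(2·π·u)^2 du].
Using ∫ sin(2·π·u)^2 du = u/2 - sin(4·π·u)/(8·π), the numerator is -√(3)/(16·π) + 1/6 and the denominator is 1/2.
Taking the ratio, P = (-√(3)/8 + π/3)/π.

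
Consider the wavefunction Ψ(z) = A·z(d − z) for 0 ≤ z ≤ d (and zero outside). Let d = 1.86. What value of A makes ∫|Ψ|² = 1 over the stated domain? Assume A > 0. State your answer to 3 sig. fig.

Normalization requires ∫|Ψ|² dz = 1, integrated from 0 to d.
The integral (without the A² prefactor) comes out to d^5/30.
So A² = (d^5/30)^(−1).
Plugging in d = 1.86 yields A = 1.161.

A ≈ 1.16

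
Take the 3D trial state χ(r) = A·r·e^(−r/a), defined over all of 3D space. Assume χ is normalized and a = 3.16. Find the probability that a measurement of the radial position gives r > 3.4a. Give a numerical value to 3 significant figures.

With dV = 4πr²dr, the probability is ∫|χ|² dV over r > 3.4a.
A² is fixed by ∫₀^∞ 4πr²|χ|² dr = 1, i.e. A² = (3·π·a^5)^(−1).
Let u = r/a; then A², 4π and the length scale all cancel, so P = ∫_{3.4}^{∞} u^4·e^(-2·u) du ÷ ∫_{0}^{∞} u^4·e^(-2·u) du.
With ∫ u^4·e^(-2·u) du = -(u^4/2 + u^3 + 3·u^2/2 + 3·u/2 + 3/4)·e^(-2·u) + C, the region integral is ≈ 0.14402 and the full one is 3/4.
This evaluates to P = 0.1920.

P ≈ 0.192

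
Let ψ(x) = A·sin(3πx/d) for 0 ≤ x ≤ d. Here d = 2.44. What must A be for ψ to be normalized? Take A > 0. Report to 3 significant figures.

Require ∫ |ψ|² dx = 1 over the whole domain.
∫|ψ|² dx = A²·(d/2).
Setting this equal to 1 gives A² = 1/(d/2).
Substituting d = 2.44 gives A² = 0.8197, so A = 0.9054.

A ≈ 0.905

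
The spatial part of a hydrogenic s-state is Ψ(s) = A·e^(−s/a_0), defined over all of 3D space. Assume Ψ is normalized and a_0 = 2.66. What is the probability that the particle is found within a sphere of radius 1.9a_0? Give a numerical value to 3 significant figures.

P ≈ 0.731

With dV = 4πs²ds, the probability is ∫|Ψ|² dV over s ≤ 1.9a_0.
Normalization gives A² = 1/(π·a_0^3).
Substituting u = s/a_0, A², 4π and the length scale all cancel in the ratio: P = ∫_{0}^{1.9} u^2·e^(-2·u) du / ∫_{0}^{∞} u^2·e^(-2·u) du.
With ∫ u^2·e^(-2·u) du = -(2·u^2 + 2·u + 1)·e^(-2·u)/4 + C, the region integral is 1/4 - 601·e^(-19/5)/200 and the full one is 1/4.
Taking the ratio yields P = 0.7311.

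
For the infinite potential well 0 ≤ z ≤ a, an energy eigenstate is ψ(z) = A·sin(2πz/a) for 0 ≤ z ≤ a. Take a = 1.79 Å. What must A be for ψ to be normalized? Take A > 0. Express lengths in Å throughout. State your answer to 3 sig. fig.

A ≈ 1.06 Å^(-1/2)

We need A² ∫|f|² dz = 1, taking the integral from 0 to a.
With ∫₀^a sin²(nπz/a) dz = a/2, the integral (without the A² prefactor) comes out to a/2.
So A² = (a/2)^(−1).
With a = 1.79: A² = 1.117 and A = 1.057.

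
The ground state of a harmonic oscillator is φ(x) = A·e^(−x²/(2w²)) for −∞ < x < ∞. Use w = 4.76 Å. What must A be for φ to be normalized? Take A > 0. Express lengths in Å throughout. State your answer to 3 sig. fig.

Normalization requires ∫|φ|² dx = 1, integrated from −∞ to ∞.
The integral (without the A² prefactor) comes out to √(π)·w.
Hence A² = 1/[√(π)·w].
With w = 4.76: A² = 0.1185 and A = 0.3443.

A ≈ 0.344 Å^(-1/2)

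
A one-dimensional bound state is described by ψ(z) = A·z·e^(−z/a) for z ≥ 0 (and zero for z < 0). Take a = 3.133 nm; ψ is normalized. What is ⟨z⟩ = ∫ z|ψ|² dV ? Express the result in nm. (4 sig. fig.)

⟨z⟩ ≈ 4.700 nm

By definition ⟨z⟩ = ∫ z |ψ(z)|² dz.
Since the A² factors cancel between numerator and denominator, ⟨z⟩ = 3·a/2.
With a = 3.133, ⟨z⟩ = 4.6995.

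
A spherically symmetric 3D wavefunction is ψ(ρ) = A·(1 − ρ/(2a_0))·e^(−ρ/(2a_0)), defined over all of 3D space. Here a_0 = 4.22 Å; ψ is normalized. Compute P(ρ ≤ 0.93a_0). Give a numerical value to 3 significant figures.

P = ∫ |ψ|² 4πρ² dρ over ρ ≤ 0.93a_0.
The full normalization integral is A²·[8·π·a_0^3] = 1, fixing A².
Let u = ρ/a_0; then A², 4π and the length scale all cancel, so P = ∫_{0}^{0.93} u^2·(1 - u/2)^2·e^(-u) du ÷ ∫_{0}^{∞} u^2·(1 - u/2)^2·e^(-u) du.
Using ∫ u^2·(1 - u/2)^2·e^(-u) du = -(u^4/4 + u^2 + 2·u + 2)·e^(-u), the numerator is ≈ 0.061986 and the denominator is 2.
The region integral divided by the full integral gives P = 0.03099.

P ≈ 0.0310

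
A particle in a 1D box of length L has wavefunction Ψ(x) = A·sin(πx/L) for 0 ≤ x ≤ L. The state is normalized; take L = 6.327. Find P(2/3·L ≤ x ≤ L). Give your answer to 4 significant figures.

P = ∫_{2/3·L}^{L} |Ψ(x)|² dx.
Since A² = 1/(L/2), this is the region integral divided by the full normalization integral.
Substituting u = x/L, A² and the length scale cancel in the ratio: P = ∫_{2/3}^{1} sin(π·u)^2 du / ∫_{0}^{1} sin(π·u)^2 du.
With ∫ sin(π·u)^2 du = u/2 - sin(2·π·u)/(4·π) + C, the region integral is -√(3)/(8·π) + 1/6 and the full one is 1/2.
Evaluating gives P = (-√(3)/4 + π/3)/π.

P ≈ 0.1955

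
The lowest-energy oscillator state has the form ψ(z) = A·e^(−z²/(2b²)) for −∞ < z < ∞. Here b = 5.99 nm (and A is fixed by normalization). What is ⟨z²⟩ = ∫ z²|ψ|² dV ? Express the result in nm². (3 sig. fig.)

⟨z²⟩ = ∫ z^2 |ψ|² dz over the full domain.
The ratio of the moment integral to the normalization integral gives ⟨z²⟩ = b^2/2.
With b = 5.99, ⟨z^2⟩ = 17.94.

⟨z^2⟩ ≈ 17.9 nm^2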